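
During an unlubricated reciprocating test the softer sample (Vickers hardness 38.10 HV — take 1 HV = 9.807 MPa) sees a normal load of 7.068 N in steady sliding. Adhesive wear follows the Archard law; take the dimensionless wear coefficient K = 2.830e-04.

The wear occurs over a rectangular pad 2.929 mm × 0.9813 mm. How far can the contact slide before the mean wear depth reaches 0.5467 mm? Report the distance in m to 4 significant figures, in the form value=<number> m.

value=293.5 m

All arithmetic runs at full float precision, and shown intermediates are rounded — a lone final rounding to four significant figures.
Hardness H = 38.10 HV × 9.807 MPa/HV = 373.6 MPa = 3.736e+08 Pa.
Pad sides 2.929 mm × 0.9813 mm = 2.929e-03 m × 9.813e-04 m. Contact area A = 2.929e-03 m × 9.813e-04 m = 2.874e-06 m².
Depth limit h_lim = 0.5467 mm = 5.467e-04 m.
Working in SI base units: W = 7.068 N, H = 3.736e+08 Pa, K = 2.830e-04.
Wearable volume V_lim = h_lim·A = 5.467e-04 · 2.874e-06 = 1.571e-09 m³.
Thus life L = V_lim·H/(K·W) = 1.571e-09 · 3.736e+08 / (2.830e-04 · 7.068) = 293.5 m.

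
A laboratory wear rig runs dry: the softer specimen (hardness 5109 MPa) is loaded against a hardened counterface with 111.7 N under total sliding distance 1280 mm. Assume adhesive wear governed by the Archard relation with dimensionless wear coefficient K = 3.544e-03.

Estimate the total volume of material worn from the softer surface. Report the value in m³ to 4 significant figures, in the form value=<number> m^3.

value=9.918e-11 m^3

Intermediates are shown rounded, and the algebra maintains full float precision, and rounded just once to four significant digits.
Sliding distance L = 1280 mm = 1.280 m.
Hardness H = 5109 MPa = 5.109e+09 Pa.
SI base units throughout: W = 111.7 N, H = 5.109e+09 Pa, K = 3.544e-03.
By Archard's law, V = K·W·L/H = 3.544e-03 · 111.7 · 1.280 / 5.109e+09 = 9.918e-11 m³.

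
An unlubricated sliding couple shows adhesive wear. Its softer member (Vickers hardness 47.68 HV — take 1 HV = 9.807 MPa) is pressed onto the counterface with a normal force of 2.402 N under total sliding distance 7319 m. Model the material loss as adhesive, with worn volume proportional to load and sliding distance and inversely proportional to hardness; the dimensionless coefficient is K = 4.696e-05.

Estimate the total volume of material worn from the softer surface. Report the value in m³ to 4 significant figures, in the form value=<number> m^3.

value=1.766e-09 m^3

The intermediates are printed rounded — each operation holds full float precision — a single final rounding to 4 significant figures.
Convert: Hardness H = 47.68 HV × 9.807 MPa/HV = 467.6 MPa = 4.676e+08 Pa.
SI base units throughout: W = 2.402 N, H = 4.676e+08 Pa, K = 4.696e-05.
By Archard's law, V = K·W·L/H = 4.696e-05 · 2.402 · 7319 / 4.676e+08 = 1.766e-09 m³.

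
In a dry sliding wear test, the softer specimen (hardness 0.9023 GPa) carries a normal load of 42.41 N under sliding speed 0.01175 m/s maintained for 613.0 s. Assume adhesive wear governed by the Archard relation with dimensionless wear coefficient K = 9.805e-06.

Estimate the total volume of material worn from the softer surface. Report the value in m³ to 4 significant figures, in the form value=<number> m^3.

value=3.319e-12 m^3

Intermediate values are displayed rounded — all working math carries full float precision. Rounded just once to four significant figures.
Convert: Distance L = v·t = 0.01175 m/s × 613.0 s = 7.203 m.
Convert: Hardness H = 0.9023 GPa = 9.023e+08 Pa.
Expressed in SI base units: W = 42.41 N, H = 9.023e+08 Pa, K = 9.805e-06.
The Archard volume V = K·W·L/H = 9.805e-06 · 42.41 · 7.203 / 9.023e+08 = 3.319e-12 m³.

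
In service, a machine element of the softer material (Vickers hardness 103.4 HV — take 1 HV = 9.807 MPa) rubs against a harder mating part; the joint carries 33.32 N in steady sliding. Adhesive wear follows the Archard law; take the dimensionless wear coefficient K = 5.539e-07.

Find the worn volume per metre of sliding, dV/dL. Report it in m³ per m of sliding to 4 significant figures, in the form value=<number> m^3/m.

Every step keeps full precision; the intermediates are shown rounded; one final rounding, at four significant digits.
Hardness H = 103.4 HV × 9.807 MPa/HV = 1014 MPa = 1.014e+09 Pa.
In SI base units, W = 33.32 N, H = 1.014e+09 Pa, K = 5.539e-07.
Rate of wear dV/dL = K·W/H, per unit distance: 5.539e-07 · 33.32 / 1.014e+09 = 1.820e-14 m³/m.

value=1.820e-14 m^3/m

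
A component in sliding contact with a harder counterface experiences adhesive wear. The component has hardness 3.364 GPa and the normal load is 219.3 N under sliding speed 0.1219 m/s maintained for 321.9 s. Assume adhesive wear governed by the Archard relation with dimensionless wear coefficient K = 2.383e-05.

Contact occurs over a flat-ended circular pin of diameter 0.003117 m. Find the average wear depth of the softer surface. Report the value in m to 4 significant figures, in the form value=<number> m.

All working math runs at full precision. Intermediate values are displayed rounded. Rounded once at the end, at four significant figures.
Convert: Distance L = v·t = 0.1219 m/s × 321.9 s = 39.24 m.
Convert: Hardness H = 3.364 GPa = 3.364e+09 Pa.
Convert: Contact area A = π·d²/4 = π·(0.003117 m)²/4 = 7.631e-06 m².
Collected in SI base units: W = 219.3 N, H = 3.364e+09 Pa, K = 2.383e-05.
Worn volume V = K·W·L/H = 2.383e-05 · 219.3 · 39.24 / 3.364e+09 = 6.096e-11 m³.
Mean depth h = V/A = 6.096e-11 / 7.631e-06 = 7.989e-06 m.

value=7.989e-06 m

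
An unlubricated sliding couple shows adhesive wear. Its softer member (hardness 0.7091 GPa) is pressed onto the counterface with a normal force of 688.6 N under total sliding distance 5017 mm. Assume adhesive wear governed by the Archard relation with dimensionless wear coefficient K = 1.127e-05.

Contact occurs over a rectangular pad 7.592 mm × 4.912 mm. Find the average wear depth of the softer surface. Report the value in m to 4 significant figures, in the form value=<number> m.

Printed values are rounded — each operation maintains full float precision. Rounded once at the end to 4 significant figures.
Convert: Total distance L = 5017 mm = 5.017 m.
Convert: Hardness H = 0.7091 GPa = 7.091e+08 Pa.
Convert: Pad sides 7.592 mm × 4.912 mm = 0.007592 m × 0.004912 m. Contact area A = 0.007592 m × 0.004912 m = 3.729e-05 m².
In SI base units: W = 688.6 N, H = 7.091e+08 Pa, K = 1.127e-05.
Worn volume V = K·W·L/H = 1.127e-05 · 688.6 · 5.017 / 7.091e+08 = 5.491e-11 m³.
Depth h = V/A = 5.491e-11 / 3.729e-05 = 1.472e-06 m.

value=1.472e-06 m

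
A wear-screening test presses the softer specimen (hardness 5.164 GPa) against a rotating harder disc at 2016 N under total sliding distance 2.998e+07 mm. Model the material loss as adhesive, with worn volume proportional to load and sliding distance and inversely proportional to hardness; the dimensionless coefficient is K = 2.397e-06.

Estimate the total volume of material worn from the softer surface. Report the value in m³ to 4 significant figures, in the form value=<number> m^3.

value=2.805e-08 m^3

Each operation carries full float precision, and quoted intermediates are rounded; rounded once at the end, at 4 significant figures.
Convert: Path length L = 2.998e+07 mm = 2.998e+04 m.
Convert: Hardness H = 5.164 GPa = 5.164e+09 Pa.
As SI base values: W = 2016 N, H = 5.164e+09 Pa, K = 2.397e-06.
Wear volume V = K·W·L/H = 2.397e-06 · 2016 · 2.998e+04 / 5.164e+09 = 2.805e-08 m³.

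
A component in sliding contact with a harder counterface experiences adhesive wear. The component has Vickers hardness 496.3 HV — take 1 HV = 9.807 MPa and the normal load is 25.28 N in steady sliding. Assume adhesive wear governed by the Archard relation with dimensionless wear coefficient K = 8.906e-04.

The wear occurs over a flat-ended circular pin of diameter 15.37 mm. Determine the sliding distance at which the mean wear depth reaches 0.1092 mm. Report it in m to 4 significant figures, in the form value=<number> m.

value=4380 m

Displayed values are rounded — all working math keeps exact precision, and one final rounding, at four significant digits.
Hardness H = 496.3 HV × 9.807 MPa/HV = 4867 MPa = 4.867e+09 Pa.
Pin diameter d = 15.37 mm = 0.01537 m. Contact area A = π·d²/4 = π·(0.01537 m)²/4 = 1.855e-04 m².
Depth limit h_lim = 0.1092 mm = 1.092e-04 m.
In SI base units, W = 25.28 N, H = 4.867e+09 Pa, K = 8.906e-04.
At the depth limit, V_lim = h_lim·A = 1.092e-04 · 1.855e-04 = 2.026e-08 m³.
So the life L = V_lim·H/(K·W) = 2.026e-08 · 4.867e+09 / (8.906e-04 · 25.28) = 4380 m.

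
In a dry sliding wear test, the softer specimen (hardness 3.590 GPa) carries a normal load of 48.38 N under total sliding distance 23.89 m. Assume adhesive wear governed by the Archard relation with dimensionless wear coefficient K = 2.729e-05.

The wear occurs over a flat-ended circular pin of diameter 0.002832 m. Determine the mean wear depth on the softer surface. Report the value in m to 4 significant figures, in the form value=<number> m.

The algebra keeps exact precision, and intermediate values are printed rounded, and one last rounding, at 4 significant figures.
Hardness H = 3.590 GPa = 3.590e+09 Pa.
Contact area A = π·d²/4 = π·(0.002832 m)²/4 = 6.299e-06 m².
In SI base units, W = 48.38 N, H = 3.590e+09 Pa, K = 2.729e-05.
Apply Archard: V = K·W·L/H = 2.729e-05 · 48.38 · 23.89 / 3.590e+09 = 8.786e-12 m³.
Depth h = V/A = 8.786e-12 / 6.299e-06 = 1.395e-06 m.

value=1.395e-06 m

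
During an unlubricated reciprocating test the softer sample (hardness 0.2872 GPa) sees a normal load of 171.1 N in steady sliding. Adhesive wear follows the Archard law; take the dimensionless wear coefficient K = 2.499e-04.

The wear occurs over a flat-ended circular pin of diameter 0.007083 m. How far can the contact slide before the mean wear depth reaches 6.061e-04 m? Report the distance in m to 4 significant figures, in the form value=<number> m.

value=160.4 m

The intermediates are printed rounded — the algebra keeps full float precision; one last rounding: 4 significant figures.
Hardness H = 0.2872 GPa = 2.872e+08 Pa.
Contact area A = π·d²/4 = π·(0.007083 m)²/4 = 3.940e-05 m².
Collected in SI base units: W = 171.1 N, H = 2.872e+08 Pa, K = 2.499e-04.
Allowed volume V_lim = h_lim·A = 6.061e-04 · 3.940e-05 = 2.388e-08 m³.
Thus life L = V_lim·H/(K·W) = 2.388e-08 · 2.872e+08 / (2.499e-04 · 171.1) = 160.4 m.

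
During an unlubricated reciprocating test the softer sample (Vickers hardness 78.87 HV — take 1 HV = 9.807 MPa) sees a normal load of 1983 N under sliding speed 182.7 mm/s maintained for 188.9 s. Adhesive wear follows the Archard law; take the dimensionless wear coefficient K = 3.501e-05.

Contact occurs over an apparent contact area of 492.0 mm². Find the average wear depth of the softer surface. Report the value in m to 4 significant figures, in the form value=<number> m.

value=6.296e-06 m

All arithmetic runs at full float precision — the intermediates are displayed rounded — a single final rounding, at 4 significant digits.
Sliding speed v = 182.7 mm/s = 0.1827 m/s. Path length L = v·t = 0.1827 m/s × 188.9 s = 34.51 m.
Hardness H = 78.87 HV × 9.807 MPa/HV = 773.5 MPa = 7.735e+08 Pa.
Contact area A = 492.0 mm² = 4.920e-04 m².
Collected in SI base units: W = 1983 N, H = 7.735e+08 Pa, K = 3.501e-05.
Archard relation: V = K·W·L/H = 3.501e-05 · 1983 · 34.51 / 7.735e+08 = 3.098e-09 m³.
Mean wear depth h = V/A = 3.098e-09 / 4.920e-04 = 6.296e-06 m.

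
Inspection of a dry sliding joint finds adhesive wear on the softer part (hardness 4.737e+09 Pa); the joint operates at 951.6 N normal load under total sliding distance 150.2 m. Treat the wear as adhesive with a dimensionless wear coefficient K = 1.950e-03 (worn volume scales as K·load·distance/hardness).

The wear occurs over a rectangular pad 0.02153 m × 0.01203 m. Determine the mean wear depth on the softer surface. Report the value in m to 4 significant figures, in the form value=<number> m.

Intermediate values are displayed rounded. All arithmetic carries full float precision. Rounded just once, at four significant digits.
Convert: Contact area A = 0.02153 m × 0.01203 m = 2.590e-04 m².
In SI base units: W = 951.6 N, H = 4.737e+09 Pa, K = 1.950e-03.
Apply Archard: V = K·W·L/H = 1.950e-03 · 951.6 · 150.2 / 4.737e+09 = 5.884e-08 m³.
Mean depth h = V/A = 5.884e-08 / 2.590e-04 = 2.272e-04 m.

value=2.272e-04 m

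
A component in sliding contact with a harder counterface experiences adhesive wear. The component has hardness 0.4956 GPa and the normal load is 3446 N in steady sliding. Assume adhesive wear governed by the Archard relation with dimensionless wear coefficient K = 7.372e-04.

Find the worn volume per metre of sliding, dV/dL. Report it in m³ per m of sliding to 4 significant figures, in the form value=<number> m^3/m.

value=5.126e-09 m^3/m

Each operation runs at exact precision. Intermediates are shown rounded, and a single final rounding to four significant digits.
Convert: Hardness H = 0.4956 GPa = 4.956e+08 Pa.
Working in SI base units: W = 3446 N, H = 4.956e+08 Pa, K = 7.372e-04.
The wear rate dV/dL = K·W/H, so: 7.372e-04 · 3446 / 4.956e+08 = 5.126e-09 m³/m.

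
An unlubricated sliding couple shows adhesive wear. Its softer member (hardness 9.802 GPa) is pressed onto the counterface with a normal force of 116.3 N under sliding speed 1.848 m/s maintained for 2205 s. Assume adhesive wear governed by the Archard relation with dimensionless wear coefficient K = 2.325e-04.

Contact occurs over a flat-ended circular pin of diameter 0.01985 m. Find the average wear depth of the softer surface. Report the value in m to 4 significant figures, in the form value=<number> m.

Intermediates are printed rounded — all working math keeps full precision. Rounded once at the end to four significant figures.
Total distance L = v·t = 1.848 m/s × 2205 s = 4075 m.
Hardness H = 9.802 GPa = 9.802e+09 Pa.
Contact area A = π·d²/4 = π·(0.01985 m)²/4 = 3.095e-04 m².
In SI base units: W = 116.3 N, H = 9.802e+09 Pa, K = 2.325e-04.
By Archard's law, V = K·W·L/H = 2.325e-04 · 116.3 · 4075 / 9.802e+09 = 1.124e-08 m³.
Depth h = V/A = 1.124e-08 / 3.095e-04 = 3.632e-05 m.

value=3.632e-05 m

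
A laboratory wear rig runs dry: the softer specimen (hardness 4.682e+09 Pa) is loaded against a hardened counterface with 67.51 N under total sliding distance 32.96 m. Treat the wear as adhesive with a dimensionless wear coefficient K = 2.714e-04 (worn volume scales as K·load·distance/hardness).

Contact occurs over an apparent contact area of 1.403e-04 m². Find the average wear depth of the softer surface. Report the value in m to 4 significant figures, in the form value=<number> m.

value=9.193e-07 m

Intermediate values are shown rounded. All arithmetic holds full precision; one final rounding, at four significant figures.
Expressed in SI base units: W = 67.51 N, H = 4.682e+09 Pa, K = 2.714e-04.
Wear volume V = K·W·L/H = 2.714e-04 · 67.51 · 32.96 / 4.682e+09 = 1.290e-10 m³.
Wear depth h = V/A = 1.290e-10 / 1.403e-04 = 9.193e-07 m.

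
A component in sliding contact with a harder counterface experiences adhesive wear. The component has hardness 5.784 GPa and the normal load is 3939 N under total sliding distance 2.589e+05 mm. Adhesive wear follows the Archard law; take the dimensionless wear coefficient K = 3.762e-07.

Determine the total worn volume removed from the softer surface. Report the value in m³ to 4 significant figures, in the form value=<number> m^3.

All arithmetic maintains full precision, and intermediate values appear rounded. Rounded once at the end: four significant digits.
Convert: Path length L = 2.589e+05 mm = 258.9 m.
Convert: Hardness H = 5.784 GPa = 5.784e+09 Pa.
Expressed in SI base units: W = 3939 N, H = 5.784e+09 Pa, K = 3.762e-07.
Archard volume V = K·W·L/H = 3.762e-07 · 3939 · 258.9 / 5.784e+09 = 6.633e-11 m³.

value=6.633e-11 m^3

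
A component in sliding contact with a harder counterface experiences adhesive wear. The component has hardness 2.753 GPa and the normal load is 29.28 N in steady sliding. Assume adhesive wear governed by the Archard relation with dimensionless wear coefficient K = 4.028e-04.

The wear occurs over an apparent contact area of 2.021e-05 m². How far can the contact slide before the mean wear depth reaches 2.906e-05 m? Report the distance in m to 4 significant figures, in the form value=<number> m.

value=137.1 m

Every step maintains exact precision — shown intermediates are rounded, and a lone final rounding, at 4 significant digits.
Hardness H = 2.753 GPa = 2.753e+09 Pa.
SI base units throughout: W = 29.28 N, H = 2.753e+09 Pa, K = 4.028e-04.
Allowed volume V_lim = h_lim·A = 2.906e-05 · 2.021e-05 = 5.873e-10 m³.
So the life L = V_lim·H/(K·W) = 5.873e-10 · 2.753e+09 / (4.028e-04 · 29.28) = 137.1 m.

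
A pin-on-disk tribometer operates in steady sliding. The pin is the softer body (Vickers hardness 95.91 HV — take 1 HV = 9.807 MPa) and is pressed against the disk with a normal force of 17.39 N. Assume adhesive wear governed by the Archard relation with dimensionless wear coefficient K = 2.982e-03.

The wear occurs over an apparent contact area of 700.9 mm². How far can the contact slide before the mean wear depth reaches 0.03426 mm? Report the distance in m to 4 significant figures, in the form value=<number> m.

Printed values are rounded. Each operation runs at exact precision; rounded just once to 4 significant digits.
Convert: Hardness H = 95.91 HV × 9.807 MPa/HV = 940.6 MPa = 9.406e+08 Pa.
Convert: Contact area A = 700.9 mm² = 7.009e-04 m².
Convert: Depth limit h_lim = 0.03426 mm = 3.426e-05 m.
Collected in SI base units: W = 17.39 N, H = 9.406e+08 Pa, K = 2.982e-03.
Wearable volume V_lim = h_lim·A = 3.426e-05 · 7.009e-04 = 2.401e-08 m³.
Thus life L = V_lim·H/(K·W) = 2.401e-08 · 9.406e+08 / (2.982e-03 · 17.39) = 435.5 m.

value=435.5 m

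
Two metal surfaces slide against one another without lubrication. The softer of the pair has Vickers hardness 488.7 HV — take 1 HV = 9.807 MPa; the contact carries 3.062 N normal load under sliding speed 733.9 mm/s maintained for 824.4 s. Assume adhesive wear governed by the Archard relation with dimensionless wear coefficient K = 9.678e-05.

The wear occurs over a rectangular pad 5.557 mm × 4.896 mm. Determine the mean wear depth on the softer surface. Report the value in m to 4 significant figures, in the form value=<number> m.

value=1.375e-06 m

Each operation holds full float precision, and the intermediates are shown rounded; a single final rounding: four significant digits.
Sliding speed v = 733.9 mm/s = 0.7339 m/s. Distance covered L = v·t = 0.7339 m/s × 824.4 s = 605.0 m.
Hardness H = 488.7 HV × 9.807 MPa/HV = 4793 MPa = 4.793e+09 Pa.
Pad sides 5.557 mm × 4.896 mm = 0.005557 m × 0.004896 m. Contact area A = 0.005557 m × 0.004896 m = 2.721e-05 m².
Expressed in SI base units: W = 3.062 N, H = 4.793e+09 Pa, K = 9.678e-05.
By Archard's law, V = K·W·L/H = 9.678e-05 · 3.062 · 605.0 / 4.793e+09 = 3.741e-11 m³.
Mean wear depth h = V/A = 3.741e-11 / 2.721e-05 = 1.375e-06 m.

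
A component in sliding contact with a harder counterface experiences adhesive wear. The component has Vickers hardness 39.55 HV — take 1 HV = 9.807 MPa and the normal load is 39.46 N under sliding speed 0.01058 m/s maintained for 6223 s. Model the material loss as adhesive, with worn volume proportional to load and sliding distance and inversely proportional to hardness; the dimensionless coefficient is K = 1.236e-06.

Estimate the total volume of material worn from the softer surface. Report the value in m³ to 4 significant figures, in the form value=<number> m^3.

value=8.279e-12 m^3

Intermediates are shown rounded. All working math maintains exact precision. Rounded just once, at 4 significant digits.
Convert: Sliding distance L = v·t = 0.01058 m/s × 6223 s = 65.84 m.
Convert: Hardness H = 39.55 HV × 9.807 MPa/HV = 387.9 MPa = 3.879e+08 Pa.
In SI base units: W = 39.46 N, H = 3.879e+08 Pa, K = 1.236e-06.
Worn volume V = K·W·L/H = 1.236e-06 · 39.46 · 65.84 / 3.879e+08 = 8.279e-12 m³.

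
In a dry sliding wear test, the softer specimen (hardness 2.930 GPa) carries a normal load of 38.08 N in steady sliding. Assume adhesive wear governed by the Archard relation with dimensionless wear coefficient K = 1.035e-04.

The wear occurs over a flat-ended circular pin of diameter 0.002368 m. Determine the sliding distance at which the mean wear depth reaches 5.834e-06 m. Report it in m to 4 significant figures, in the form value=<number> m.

value=19.10 m

Quoted intermediates are rounded. Every step holds exact precision; rounded just once to 4 significant digits.
Hardness H = 2.930 GPa = 2.930e+09 Pa.
Contact area A = π·d²/4 = π·(0.002368 m)²/4 = 4.404e-06 m².
In SI base units, W = 38.08 N, H = 2.930e+09 Pa, K = 1.035e-04.
Permissible volume V_lim = h_lim·A = 5.834e-06 · 4.404e-06 = 2.569e-11 m³.
Sliding life L = V_lim·H/(K·W) = 2.569e-11 · 2.930e+09 / (1.035e-04 · 38.08) = 19.10 m.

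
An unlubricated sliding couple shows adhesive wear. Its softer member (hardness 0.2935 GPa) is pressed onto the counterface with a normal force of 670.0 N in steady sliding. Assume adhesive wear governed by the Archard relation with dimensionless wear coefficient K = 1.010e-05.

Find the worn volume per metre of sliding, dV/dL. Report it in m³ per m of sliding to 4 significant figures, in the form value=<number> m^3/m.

value=2.306e-11 m^3/m

Intermediates are printed rounded; all arithmetic maintains full float precision; rounded once at the end to 4 significant figures.
Hardness H = 0.2935 GPa = 2.935e+08 Pa.
Expressed in SI base units: W = 670.0 N, H = 2.935e+08 Pa, K = 1.010e-05.
Volumetric rate dV/dL = K·W/H (no L dependence): 1.010e-05 · 670.0 / 2.935e+08 = 2.306e-11 m³/m.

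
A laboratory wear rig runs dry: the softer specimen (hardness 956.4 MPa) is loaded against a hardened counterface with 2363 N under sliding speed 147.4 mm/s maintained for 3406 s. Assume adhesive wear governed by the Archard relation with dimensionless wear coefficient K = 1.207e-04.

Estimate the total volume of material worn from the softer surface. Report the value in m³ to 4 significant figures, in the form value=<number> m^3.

value=1.497e-07 m^3

The intermediates are displayed rounded — every step carries full precision, and a lone final rounding, at 4 significant figures.
Convert: Sliding speed v = 147.4 mm/s = 0.1474 m/s. Sliding distance L = v·t = 0.1474 m/s × 3406 s = 502.0 m.
Convert: Hardness H = 956.4 MPa = 9.564e+08 Pa.
In SI base units, W = 2363 N, H = 9.564e+08 Pa, K = 1.207e-04.
Apply Archard: V = K·W·L/H = 1.207e-04 · 2363 · 502.0 / 9.564e+08 = 1.497e-07 m³.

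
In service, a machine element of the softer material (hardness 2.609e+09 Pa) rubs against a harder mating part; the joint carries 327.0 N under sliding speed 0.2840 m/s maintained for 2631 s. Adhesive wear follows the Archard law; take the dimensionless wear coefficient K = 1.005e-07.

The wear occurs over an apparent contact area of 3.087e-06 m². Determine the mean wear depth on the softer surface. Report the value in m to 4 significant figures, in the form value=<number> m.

value=3.049e-06 m

All arithmetic carries exact precision, and intermediate values are shown rounded — rounded once at the end, at four significant figures.
Convert: The distance L = v·t = 0.2840 m/s × 2631 s = 747.2 m.
In SI base units, W = 327.0 N, H = 2.609e+09 Pa, K = 1.005e-07.
The Archard volume V = K·W·L/H = 1.005e-07 · 327.0 · 747.2 / 2.609e+09 = 9.412e-12 m³.
Depth h = V/A = 9.412e-12 / 3.087e-06 = 3.049e-06 m.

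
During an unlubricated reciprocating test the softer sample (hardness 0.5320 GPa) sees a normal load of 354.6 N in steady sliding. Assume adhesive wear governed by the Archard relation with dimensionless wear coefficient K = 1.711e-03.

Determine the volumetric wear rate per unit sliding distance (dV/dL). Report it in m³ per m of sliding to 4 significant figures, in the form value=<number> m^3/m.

All arithmetic maintains full precision. Intermediate values are shown rounded. Rounded just once, at four significant figures.
Hardness H = 0.5320 GPa = 5.320e+08 Pa.
Expressed in SI base units: W = 354.6 N, H = 5.320e+08 Pa, K = 1.711e-03.
Wear rate dV/dL = K·W/H — distance-free: 1.711e-03 · 354.6 / 5.320e+08 = 1.140e-09 m³/m.

value=1.140e-09 m^3/m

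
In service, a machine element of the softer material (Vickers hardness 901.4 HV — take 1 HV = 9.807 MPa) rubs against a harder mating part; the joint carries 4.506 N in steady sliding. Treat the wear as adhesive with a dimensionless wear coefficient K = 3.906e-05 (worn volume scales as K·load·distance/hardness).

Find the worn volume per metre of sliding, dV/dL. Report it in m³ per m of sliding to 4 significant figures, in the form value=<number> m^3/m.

value=1.991e-14 m^3/m

Intermediates are printed rounded — each operation holds full precision; a single final rounding, at four significant digits.
Hardness H = 901.4 HV × 9.807 MPa/HV = 8840 MPa = 8.840e+09 Pa.
In SI base units: W = 4.506 N, H = 8.840e+09 Pa, K = 3.906e-05.
Rate of wear dV/dL = K·W/H — distance-free: 3.906e-05 · 4.506 / 8.840e+09 = 1.991e-14 m³/m.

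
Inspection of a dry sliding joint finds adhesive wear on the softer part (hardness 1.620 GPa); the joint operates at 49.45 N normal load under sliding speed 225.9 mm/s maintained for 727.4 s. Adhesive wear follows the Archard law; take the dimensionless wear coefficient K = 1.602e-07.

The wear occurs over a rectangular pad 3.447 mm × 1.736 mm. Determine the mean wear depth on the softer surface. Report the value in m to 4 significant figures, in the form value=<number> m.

Intermediate values are printed rounded, and every step carries full precision. Rounded once at the end to four significant figures.
Convert: Sliding speed v = 225.9 mm/s = 0.2259 m/s. Distance L = v·t = 0.2259 m/s × 727.4 s = 164.3 m.
Convert: Hardness H = 1.620 GPa = 1.620e+09 Pa.
Convert: Pad sides 3.447 mm × 1.736 mm = 0.003447 m × 0.001736 m. Contact area A = 0.003447 m × 0.001736 m = 5.984e-06 m².
In SI base units: W = 49.45 N, H = 1.620e+09 Pa, K = 1.602e-07.
By Archard's law, V = K·W·L/H = 1.602e-07 · 49.45 · 164.3 / 1.620e+09 = 8.035e-13 m³.
Depth of wear h = V/A = 8.035e-13 / 5.984e-06 = 1.343e-07 m.

value=1.343e-07 m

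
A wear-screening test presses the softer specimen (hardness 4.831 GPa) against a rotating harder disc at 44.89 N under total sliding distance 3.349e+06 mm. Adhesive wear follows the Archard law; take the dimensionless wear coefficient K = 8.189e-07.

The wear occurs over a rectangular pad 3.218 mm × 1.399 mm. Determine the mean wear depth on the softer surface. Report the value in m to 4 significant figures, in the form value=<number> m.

All arithmetic runs at exact precision, and intermediates are printed rounded. Rounded just once to four significant digits.
Distance L = 3.349e+06 mm = 3349 m.
Hardness H = 4.831 GPa = 4.831e+09 Pa.
Pad sides 3.218 mm × 1.399 mm = 0.003218 m × 0.001399 m. Contact area A = 0.003218 m × 0.001399 m = 4.502e-06 m².
In SI base units, W = 44.89 N, H = 4.831e+09 Pa, K = 8.189e-07.
Apply Archard: V = K·W·L/H = 8.189e-07 · 44.89 · 3349 / 4.831e+09 = 2.548e-11 m³.
Wear depth h = V/A = 2.548e-11 / 4.502e-06 = 5.661e-06 m.

value=5.661e-06 m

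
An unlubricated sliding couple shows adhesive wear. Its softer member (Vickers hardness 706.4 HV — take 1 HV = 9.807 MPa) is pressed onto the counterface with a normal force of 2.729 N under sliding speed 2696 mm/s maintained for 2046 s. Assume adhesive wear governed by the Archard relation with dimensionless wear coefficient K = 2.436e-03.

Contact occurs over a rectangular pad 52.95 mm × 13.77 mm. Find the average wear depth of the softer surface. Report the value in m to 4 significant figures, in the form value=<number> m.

Every step carries full float precision, and the intermediates are displayed rounded, and one final rounding, at four significant digits.
Convert: Sliding speed v = 2696 mm/s = 2.696 m/s. Distance L = v·t = 2.696 m/s × 2046 s = 5516 m.
Convert: Hardness H = 706.4 HV × 9.807 MPa/HV = 6928 MPa = 6.928e+09 Pa.
Convert: Pad sides 52.95 mm × 13.77 mm = 0.05295 m × 0.01377 m. Contact area A = 0.05295 m × 0.01377 m = 7.291e-04 m².
SI base units throughout: W = 2.729 N, H = 6.928e+09 Pa, K = 2.436e-03.
Archard volume V = K·W·L/H = 2.436e-03 · 2.729 · 5516 / 6.928e+09 = 5.293e-09 m³.
Wear depth h = V/A = 5.293e-09 / 7.291e-04 = 7.260e-06 m.

value=7.260e-06 m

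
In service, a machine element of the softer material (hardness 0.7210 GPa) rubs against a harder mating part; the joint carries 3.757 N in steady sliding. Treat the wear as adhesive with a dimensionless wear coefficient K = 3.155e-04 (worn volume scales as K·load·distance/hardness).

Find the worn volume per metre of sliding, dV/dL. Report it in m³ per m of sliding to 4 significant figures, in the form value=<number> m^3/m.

value=1.644e-12 m^3/m

All working math keeps full float precision, and intermediate values are shown rounded. Rounded just once to 4 significant figures.
Hardness H = 0.7210 GPa = 7.210e+08 Pa.
In SI base units, W = 3.757 N, H = 7.210e+08 Pa, K = 3.155e-04.
Wear rate dV/dL = K·W/H — distance-free: 3.155e-04 · 3.757 / 7.210e+08 = 1.644e-12 m³/m.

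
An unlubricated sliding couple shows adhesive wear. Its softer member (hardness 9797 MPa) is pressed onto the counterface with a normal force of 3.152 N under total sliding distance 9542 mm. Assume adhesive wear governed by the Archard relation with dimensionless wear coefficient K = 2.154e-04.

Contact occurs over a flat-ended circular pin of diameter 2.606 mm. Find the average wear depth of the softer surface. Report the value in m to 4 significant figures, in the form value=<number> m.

Intermediate values are shown rounded — the algebra carries exact precision; a lone final rounding: four significant digits.
Convert: The distance L = 9542 mm = 9.542 m.
Convert: Hardness H = 9797 MPa = 9.797e+09 Pa.
Convert: Pin diameter d = 2.606 mm = 0.002606 m. Contact area A = π·d²/4 = π·(0.002606 m)²/4 = 5.334e-06 m².
SI base units throughout: W = 3.152 N, H = 9.797e+09 Pa, K = 2.154e-04.
Archard relation: V = K·W·L/H = 2.154e-04 · 3.152 · 9.542 / 9.797e+09 = 6.613e-13 m³.
Depth h = V/A = 6.613e-13 / 5.334e-06 = 1.240e-07 m.

value=1.240e-07 m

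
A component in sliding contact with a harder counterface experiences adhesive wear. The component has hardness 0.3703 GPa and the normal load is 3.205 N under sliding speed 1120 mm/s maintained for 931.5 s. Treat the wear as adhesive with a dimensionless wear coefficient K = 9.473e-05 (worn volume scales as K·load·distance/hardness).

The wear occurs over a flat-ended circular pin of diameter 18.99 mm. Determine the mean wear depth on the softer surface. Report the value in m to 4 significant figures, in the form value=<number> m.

Each operation keeps full float precision; intermediate values are printed rounded; one final rounding, at four significant digits.
Convert: Sliding speed v = 1120 mm/s = 1.120 m/s. Sliding distance L = v·t = 1.120 m/s × 931.5 s = 1043 m.
Convert: Hardness H = 0.3703 GPa = 3.703e+08 Pa.
Convert: Pin diameter d = 18.99 mm = 0.01899 m. Contact area A = π·d²/4 = π·(0.01899 m)²/4 = 2.832e-04 m².
As SI base values: W = 3.205 N, H = 3.703e+08 Pa, K = 9.473e-05.
Archard volume V = K·W·L/H = 9.473e-05 · 3.205 · 1043 / 3.703e+08 = 8.554e-10 m³.
Mean wear depth h = V/A = 8.554e-10 / 2.832e-04 = 3.020e-06 m.

value=3.020e-06 m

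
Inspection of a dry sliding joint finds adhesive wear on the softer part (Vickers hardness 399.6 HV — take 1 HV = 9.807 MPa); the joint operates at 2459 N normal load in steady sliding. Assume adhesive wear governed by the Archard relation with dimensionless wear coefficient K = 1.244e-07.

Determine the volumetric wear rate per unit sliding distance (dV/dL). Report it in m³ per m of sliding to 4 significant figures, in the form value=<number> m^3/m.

The algebra keeps exact precision — intermediates are shown rounded. Rounded just once: 4 significant figures.
Convert: Hardness H = 399.6 HV × 9.807 MPa/HV = 3919 MPa = 3.919e+09 Pa.
SI base units throughout: W = 2459 N, H = 3.919e+09 Pa, K = 1.244e-07.
Rate of wear dV/dL = K·W/H: 1.244e-07 · 2459 / 3.919e+09 = 7.806e-14 m³/m.

value=7.806e-14 m^3/m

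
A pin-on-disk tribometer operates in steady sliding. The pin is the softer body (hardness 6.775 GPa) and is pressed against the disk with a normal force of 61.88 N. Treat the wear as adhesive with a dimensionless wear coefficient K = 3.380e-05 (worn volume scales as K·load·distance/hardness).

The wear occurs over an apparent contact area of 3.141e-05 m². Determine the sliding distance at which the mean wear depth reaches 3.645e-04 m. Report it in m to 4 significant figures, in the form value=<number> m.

Intermediates are shown rounded, and the computation runs at full float precision; a single final rounding to four significant figures.
Convert: Hardness H = 6.775 GPa = 6.775e+09 Pa.
In SI base units: W = 61.88 N, H = 6.775e+09 Pa, K = 3.380e-05.
Wearable volume V_lim = h_lim·A = 3.645e-04 · 3.141e-05 = 1.145e-08 m³.
So the life L = V_lim·H/(K·W) = 1.145e-08 · 6.775e+09 / (3.380e-05 · 61.88) = 3.709e+04 m.

value=3.709e+04 m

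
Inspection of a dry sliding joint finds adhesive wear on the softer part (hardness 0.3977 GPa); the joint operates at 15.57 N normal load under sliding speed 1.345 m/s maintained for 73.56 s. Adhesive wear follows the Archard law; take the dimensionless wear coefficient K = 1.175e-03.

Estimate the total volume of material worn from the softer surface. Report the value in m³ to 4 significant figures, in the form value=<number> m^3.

Each operation keeps full precision — intermediates are shown rounded. Rounded just once: 4 significant figures.
The distance L = v·t = 1.345 m/s × 73.56 s = 98.94 m.
Hardness H = 0.3977 GPa = 3.977e+08 Pa.
Working in SI base units: W = 15.57 N, H = 3.977e+08 Pa, K = 1.175e-03.
Worn volume V = K·W·L/H = 1.175e-03 · 15.57 · 98.94 / 3.977e+08 = 4.551e-09 m³.

value=4.551e-09 m^3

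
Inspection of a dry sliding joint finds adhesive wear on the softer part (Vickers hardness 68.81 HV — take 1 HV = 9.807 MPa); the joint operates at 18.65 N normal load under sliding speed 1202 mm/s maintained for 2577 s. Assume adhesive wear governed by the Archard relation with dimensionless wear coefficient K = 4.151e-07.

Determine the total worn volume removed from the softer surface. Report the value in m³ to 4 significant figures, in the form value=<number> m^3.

value=3.554e-11 m^3

The intermediates are displayed rounded. All arithmetic carries full precision; a lone final rounding: four significant digits.
Sliding speed v = 1202 mm/s = 1.202 m/s. Path length L = v·t = 1.202 m/s × 2577 s = 3098 m.
Hardness H = 68.81 HV × 9.807 MPa/HV = 674.8 MPa = 6.748e+08 Pa.
Expressed in SI base units: W = 18.65 N, H = 6.748e+08 Pa, K = 4.151e-07.
Archard volume V = K·W·L/H = 4.151e-07 · 18.65 · 3098 / 6.748e+08 = 3.554e-11 m³.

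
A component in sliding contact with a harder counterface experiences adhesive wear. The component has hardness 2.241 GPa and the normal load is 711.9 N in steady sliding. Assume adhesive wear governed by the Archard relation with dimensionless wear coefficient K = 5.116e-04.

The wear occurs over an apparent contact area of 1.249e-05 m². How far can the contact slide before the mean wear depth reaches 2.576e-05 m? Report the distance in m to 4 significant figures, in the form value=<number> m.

value=1.980 m

All working math keeps full precision — shown intermediates are rounded; a lone final rounding to 4 significant figures.
Hardness H = 2.241 GPa = 2.241e+09 Pa.
SI base units throughout: W = 711.9 N, H = 2.241e+09 Pa, K = 5.116e-04.
Permissible volume V_lim = h_lim·A = 2.576e-05 · 1.249e-05 = 3.217e-10 m³.
Inverting, life L = V_lim·H/(K·W) = 3.217e-10 · 2.241e+09 / (5.116e-04 · 711.9) = 1.980 m.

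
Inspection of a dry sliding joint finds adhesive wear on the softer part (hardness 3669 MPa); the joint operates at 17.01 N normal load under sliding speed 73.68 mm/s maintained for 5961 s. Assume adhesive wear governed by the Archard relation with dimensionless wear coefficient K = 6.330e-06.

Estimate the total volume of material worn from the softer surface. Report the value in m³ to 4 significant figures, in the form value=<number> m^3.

value=1.289e-11 m^3

Each operation keeps full precision; intermediate values are printed rounded, and rounded just once: four significant digits.
Sliding speed v = 73.68 mm/s = 0.07368 m/s. Distance L = v·t = 0.07368 m/s × 5961 s = 439.2 m.
Hardness H = 3669 MPa = 3.669e+09 Pa.
As SI base values: W = 17.01 N, H = 3.669e+09 Pa, K = 6.330e-06.
Archard volume V = K·W·L/H = 6.330e-06 · 17.01 · 439.2 / 3.669e+09 = 1.289e-11 m³.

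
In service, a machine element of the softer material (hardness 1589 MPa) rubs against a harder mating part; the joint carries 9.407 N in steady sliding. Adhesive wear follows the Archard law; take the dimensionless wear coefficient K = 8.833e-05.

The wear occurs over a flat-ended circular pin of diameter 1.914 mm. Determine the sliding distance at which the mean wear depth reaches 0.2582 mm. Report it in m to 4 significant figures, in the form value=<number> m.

All working math maintains exact precision, and printed values are rounded — a lone final rounding to 4 significant figures.
Convert: Hardness H = 1589 MPa = 1.589e+09 Pa.
Convert: Pin diameter d = 1.914 mm = 0.001914 m. Contact area A = π·d²/4 = π·(0.001914 m)²/4 = 2.877e-06 m².
Convert: Depth limit h_lim = 0.2582 mm = 2.582e-04 m.
Expressed in SI base units: W = 9.407 N, H = 1.589e+09 Pa, K = 8.833e-05.
Permissible volume V_lim = h_lim·A = 2.582e-04 · 2.877e-06 = 7.429e-10 m³.
Inverting, life L = V_lim·H/(K·W) = 7.429e-10 · 1.589e+09 / (8.833e-05 · 9.407) = 1421 m.

value=1421 m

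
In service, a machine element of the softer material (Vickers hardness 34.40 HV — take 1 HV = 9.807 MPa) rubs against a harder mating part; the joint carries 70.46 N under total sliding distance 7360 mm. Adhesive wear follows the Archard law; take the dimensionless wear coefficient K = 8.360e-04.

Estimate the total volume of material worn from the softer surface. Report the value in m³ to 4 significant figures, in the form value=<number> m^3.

All arithmetic keeps full precision; the intermediates are shown rounded, and a lone final rounding to four significant digits.
Convert: Total distance L = 7360 mm = 7.360 m.
Convert: Hardness H = 34.40 HV × 9.807 MPa/HV = 337.4 MPa = 3.374e+08 Pa.
Collected in SI base units: W = 70.46 N, H = 3.374e+08 Pa, K = 8.360e-04.
Worn volume V = K·W·L/H = 8.360e-04 · 70.46 · 7.360 / 3.374e+08 = 1.285e-09 m³.

value=1.285e-09 m^3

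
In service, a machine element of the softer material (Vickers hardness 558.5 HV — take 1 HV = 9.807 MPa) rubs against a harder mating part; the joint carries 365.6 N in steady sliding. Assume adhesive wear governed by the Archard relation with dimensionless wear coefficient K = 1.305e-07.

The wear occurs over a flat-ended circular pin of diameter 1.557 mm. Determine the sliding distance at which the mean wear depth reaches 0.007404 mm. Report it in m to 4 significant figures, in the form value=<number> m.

Each operation holds full float precision; intermediate values appear rounded; a lone final rounding to 4 significant digits.
Hardness H = 558.5 HV × 9.807 MPa/HV = 5477 MPa = 5.477e+09 Pa.
Pin diameter d = 1.557 mm = 0.001557 m. Contact area A = π·d²/4 = π·(0.001557 m)²/4 = 1.904e-06 m².
Depth limit h_lim = 0.007404 mm = 7.404e-06 m.
In SI base units, W = 365.6 N, H = 5.477e+09 Pa, K = 1.305e-07.
Wearable volume V_lim = h_lim·A = 7.404e-06 · 1.904e-06 = 1.410e-11 m³.
So the life L = V_lim·H/(K·W) = 1.410e-11 · 5.477e+09 / (1.305e-07 · 365.6) = 1618 m.

value=1618 m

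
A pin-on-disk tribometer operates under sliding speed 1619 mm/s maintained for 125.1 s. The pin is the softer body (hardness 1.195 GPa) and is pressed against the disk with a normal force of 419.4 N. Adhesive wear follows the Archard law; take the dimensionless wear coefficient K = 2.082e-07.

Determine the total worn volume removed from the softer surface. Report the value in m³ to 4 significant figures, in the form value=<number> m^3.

Intermediates appear rounded. Every step maintains exact precision. Rounded once at the end to 4 significant figures.
Sliding speed v = 1619 mm/s = 1.619 m/s. The distance L = v·t = 1.619 m/s × 125.1 s = 202.5 m.
Hardness H = 1.195 GPa = 1.195e+09 Pa.
As SI base values: W = 419.4 N, H = 1.195e+09 Pa, K = 2.082e-07.
Volume removed: V = K·W·L/H = 2.082e-07 · 419.4 · 202.5 / 1.195e+09 = 1.480e-11 m³.

value=1.480e-11 m^3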